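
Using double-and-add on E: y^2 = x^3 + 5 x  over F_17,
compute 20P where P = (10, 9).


k = 20 = 10100_2 (binary, LSB first: 00101)
Double-and-add from P = (10, 9):
  bit 0 = 0: acc unchanged = O
  bit 1 = 0: acc unchanged = O
  bit 2 = 1: acc = O + (4, 4) = (4, 4)
  bit 3 = 0: acc unchanged = (4, 4)
  bit 4 = 1: acc = (4, 4) + (2, 16) = (13, 16)

20P = (13, 16)


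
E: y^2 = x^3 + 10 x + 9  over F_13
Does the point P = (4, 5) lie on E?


Check whether y^2 = x^3 + 10 x + 9 (mod 13) for (x, y) = (4, 5).
LHS: y^2 = 5^2 mod 13 = 12
RHS: x^3 + 10 x + 9 = 4^3 + 10*4 + 9 mod 13 = 9
LHS != RHS

No, not on the curve


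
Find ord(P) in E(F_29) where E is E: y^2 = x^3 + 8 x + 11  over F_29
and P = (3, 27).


Compute successive multiples of P until we hit O:
  1P = (3, 27)
  2P = (18, 10)
  3P = (4, 7)
  4P = (16, 1)
  5P = (14, 24)
  6P = (8, 6)
  7P = (2, 21)
  8P = (2, 8)
  ... (continuing to 15P)
  15P = O

ord(P) = 15


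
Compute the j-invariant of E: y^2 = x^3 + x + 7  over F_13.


Delta = -16(4 a^3 + 27 b^2) mod 13 = 10
-1728 * (4 a)^3 = -1728 * (4*1)^3 mod 13 = 12
j = 12 * 10^(-1) mod 13 = 9

j = 9 (mod 13)


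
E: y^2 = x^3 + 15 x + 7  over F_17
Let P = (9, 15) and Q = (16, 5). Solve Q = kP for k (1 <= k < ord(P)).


Enumerate multiples of P until we hit Q = (16, 5):
  1P = (9, 15)
  2P = (7, 9)
  3P = (10, 16)
  4P = (16, 12)
  5P = (13, 11)
  6P = (13, 6)
  7P = (16, 5)
Match found at i = 7.

k = 7


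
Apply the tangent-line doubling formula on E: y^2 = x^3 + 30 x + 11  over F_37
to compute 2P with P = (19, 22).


Doubling: s = (3 x1^2 + a) / (2 y1)
s = (3*19^2 + 30) / (2*22) mod 37 = 11
x3 = s^2 - 2 x1 mod 37 = 11^2 - 2*19 = 9
y3 = s (x1 - x3) - y1 mod 37 = 11 * (19 - 9) - 22 = 14

2P = (9, 14)


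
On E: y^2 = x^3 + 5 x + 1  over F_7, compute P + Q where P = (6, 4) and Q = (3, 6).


P != Q, so use the chord formula.
s = (y2 - y1) / (x2 - x1) = (2) / (4) mod 7 = 4
x3 = s^2 - x1 - x2 mod 7 = 4^2 - 6 - 3 = 0
y3 = s (x1 - x3) - y1 mod 7 = 4 * (6 - 0) - 4 = 6

P + Q = (0, 6)


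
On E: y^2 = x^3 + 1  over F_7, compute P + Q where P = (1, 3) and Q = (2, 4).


P != Q, so use the chord formula.
s = (y2 - y1) / (x2 - x1) = (1) / (1) mod 7 = 1
x3 = s^2 - x1 - x2 mod 7 = 1^2 - 1 - 2 = 5
y3 = s (x1 - x3) - y1 mod 7 = 1 * (1 - 5) - 3 = 0

P + Q = (5, 0)


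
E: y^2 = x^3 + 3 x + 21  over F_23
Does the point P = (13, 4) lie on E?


Check whether y^2 = x^3 + 3 x + 21 (mod 23) for (x, y) = (13, 4).
LHS: y^2 = 4^2 mod 23 = 16
RHS: x^3 + 3 x + 21 = 13^3 + 3*13 + 21 mod 23 = 3
LHS != RHS

No, not on the curve


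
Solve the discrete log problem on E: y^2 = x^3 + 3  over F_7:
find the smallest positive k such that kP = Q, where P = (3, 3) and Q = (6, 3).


Enumerate multiples of P until we hit Q = (6, 3):
  1P = (3, 3)
  2P = (2, 5)
  3P = (6, 3)
Match found at i = 3.

k = 3


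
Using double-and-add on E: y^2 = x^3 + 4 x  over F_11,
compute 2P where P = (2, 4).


k = 2 = 10_2 (binary, LSB first: 01)
Double-and-add from P = (2, 4):
  bit 0 = 0: acc unchanged = O
  bit 1 = 1: acc = O + (0, 0) = (0, 0)

2P = (0, 0)


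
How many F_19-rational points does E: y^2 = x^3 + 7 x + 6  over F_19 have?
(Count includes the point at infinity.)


For each x in F_19, count y with y^2 = x^3 + 7 x + 6 mod 19:
  x = 0: RHS = 6, y in [5, 14]  -> 2 point(s)
  x = 2: RHS = 9, y in [3, 16]  -> 2 point(s)
  x = 3: RHS = 16, y in [4, 15]  -> 2 point(s)
  x = 6: RHS = 17, y in [6, 13]  -> 2 point(s)
  x = 8: RHS = 4, y in [2, 17]  -> 2 point(s)
  x = 9: RHS = 0, y in [0]  -> 1 point(s)
  x = 14: RHS = 17, y in [6, 13]  -> 2 point(s)
  x = 15: RHS = 9, y in [3, 16]  -> 2 point(s)
  x = 18: RHS = 17, y in [6, 13]  -> 2 point(s)
Affine points: 17. Add the point at infinity: total = 18.

#E(F_19) = 18


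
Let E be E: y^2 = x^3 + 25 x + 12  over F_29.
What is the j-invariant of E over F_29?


Delta = -16(4 a^3 + 27 b^2) mod 29 = 4
-1728 * (4 a)^3 = -1728 * (4*25)^3 mod 29 = 3
j = 3 * 4^(-1) mod 29 = 8

j = 8 (mod 29)


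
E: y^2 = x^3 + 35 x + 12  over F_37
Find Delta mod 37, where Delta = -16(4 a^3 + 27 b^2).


4 a^3 + 27 b^2 = 4*35^3 + 27*12^2 = 171500 + 3888 = 175388
Delta = -16 * (175388) = -2806208
Delta mod 37 = 20

Delta = 20 (mod 37)


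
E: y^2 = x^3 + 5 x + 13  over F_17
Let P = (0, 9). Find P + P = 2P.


Doubling: s = (3 x1^2 + a) / (2 y1)
s = (3*0^2 + 5) / (2*9) mod 17 = 5
x3 = s^2 - 2 x1 mod 17 = 5^2 - 2*0 = 8
y3 = s (x1 - x3) - y1 mod 17 = 5 * (0 - 8) - 9 = 2

2P = (8, 2)


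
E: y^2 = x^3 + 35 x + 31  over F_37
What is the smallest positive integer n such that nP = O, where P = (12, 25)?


Compute successive multiples of P until we hit O:
  1P = (12, 25)
  2P = (10, 7)
  3P = (22, 33)
  4P = (14, 3)
  5P = (21, 0)
  6P = (14, 34)
  7P = (22, 4)
  8P = (10, 30)
  ... (continuing to 10P)
  10P = O

ord(P) = 10


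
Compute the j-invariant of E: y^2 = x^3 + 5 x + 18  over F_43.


Delta = -16(4 a^3 + 27 b^2) mod 43 = 38
-1728 * (4 a)^3 = -1728 * (4*5)^3 mod 43 = 27
j = 27 * 38^(-1) mod 43 = 29

j = 29 (mod 43)


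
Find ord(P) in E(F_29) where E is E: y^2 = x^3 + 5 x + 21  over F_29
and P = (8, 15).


Compute successive multiples of P until we hit O:
  1P = (8, 15)
  2P = (20, 28)
  3P = (6, 21)
  4P = (24, 4)
  5P = (25, 13)
  6P = (21, 7)
  7P = (22, 7)
  8P = (23, 6)
  ... (continuing to 25P)
  25P = O

ord(P) = 25


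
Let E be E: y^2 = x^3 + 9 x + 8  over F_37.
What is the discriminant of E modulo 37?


4 a^3 + 27 b^2 = 4*9^3 + 27*8^2 = 2916 + 1728 = 4644
Delta = -16 * (4644) = -74304
Delta mod 37 = 29

Delta = 29 (mod 37)


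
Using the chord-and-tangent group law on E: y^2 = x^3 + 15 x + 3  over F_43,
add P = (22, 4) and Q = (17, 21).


P != Q, so use the chord formula.
s = (y2 - y1) / (x2 - x1) = (17) / (38) mod 43 = 31
x3 = s^2 - x1 - x2 mod 43 = 31^2 - 22 - 17 = 19
y3 = s (x1 - x3) - y1 mod 43 = 31 * (22 - 19) - 4 = 3

P + Q = (19, 3)


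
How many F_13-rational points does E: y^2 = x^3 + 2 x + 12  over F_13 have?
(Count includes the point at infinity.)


For each x in F_13, count y with y^2 = x^3 + 2 x + 12 mod 13:
  x = 0: RHS = 12, y in [5, 8]  -> 2 point(s)
  x = 5: RHS = 4, y in [2, 11]  -> 2 point(s)
  x = 11: RHS = 0, y in [0]  -> 1 point(s)
  x = 12: RHS = 9, y in [3, 10]  -> 2 point(s)
Affine points: 7. Add the point at infinity: total = 8.

#E(F_13) = 8


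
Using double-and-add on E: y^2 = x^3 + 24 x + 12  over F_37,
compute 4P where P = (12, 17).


k = 4 = 100_2 (binary, LSB first: 001)
Double-and-add from P = (12, 17):
  bit 0 = 0: acc unchanged = O
  bit 1 = 0: acc unchanged = O
  bit 2 = 1: acc = O + (0, 30) = (0, 30)

4P = (0, 30)


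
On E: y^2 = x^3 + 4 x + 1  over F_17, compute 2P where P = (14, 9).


Doubling: s = (3 x1^2 + a) / (2 y1)
s = (3*14^2 + 4) / (2*9) mod 17 = 14
x3 = s^2 - 2 x1 mod 17 = 14^2 - 2*14 = 15
y3 = s (x1 - x3) - y1 mod 17 = 14 * (14 - 15) - 9 = 11

2P = (15, 11)


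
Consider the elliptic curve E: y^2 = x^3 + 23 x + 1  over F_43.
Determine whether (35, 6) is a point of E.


Check whether y^2 = x^3 + 23 x + 1 (mod 43) for (x, y) = (35, 6).
LHS: y^2 = 6^2 mod 43 = 36
RHS: x^3 + 23 x + 1 = 35^3 + 23*35 + 1 mod 43 = 36
LHS = RHS

Yes, on the curve


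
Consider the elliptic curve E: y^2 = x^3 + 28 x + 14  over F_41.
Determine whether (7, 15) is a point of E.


Check whether y^2 = x^3 + 28 x + 14 (mod 41) for (x, y) = (7, 15).
LHS: y^2 = 15^2 mod 41 = 20
RHS: x^3 + 28 x + 14 = 7^3 + 28*7 + 14 mod 41 = 20
LHS = RHS

Yes, on the curve


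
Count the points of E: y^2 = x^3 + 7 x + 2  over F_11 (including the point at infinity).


For each x in F_11, count y with y^2 = x^3 + 7 x + 2 mod 11:
  x = 7: RHS = 9, y in [3, 8]  -> 2 point(s)
  x = 8: RHS = 9, y in [3, 8]  -> 2 point(s)
  x = 10: RHS = 5, y in [4, 7]  -> 2 point(s)
Affine points: 6. Add the point at infinity: total = 7.

#E(F_11) = 7


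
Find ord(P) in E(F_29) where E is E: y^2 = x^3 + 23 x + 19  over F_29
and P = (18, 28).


Compute successive multiples of P until we hit O:
  1P = (18, 28)
  2P = (6, 5)
  3P = (27, 20)
  4P = (12, 15)
  5P = (19, 23)
  6P = (17, 25)
  7P = (3, 17)
  8P = (28, 13)
  ... (continuing to 23P)
  23P = O

ord(P) = 23


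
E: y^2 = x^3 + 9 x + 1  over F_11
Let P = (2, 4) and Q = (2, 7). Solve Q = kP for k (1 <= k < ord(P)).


Enumerate multiples of P until we hit Q = (2, 7):
  1P = (2, 4)
  2P = (1, 0)
  3P = (2, 7)
Match found at i = 3.

k = 3


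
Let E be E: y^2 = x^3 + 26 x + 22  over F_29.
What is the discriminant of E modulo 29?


4 a^3 + 27 b^2 = 4*26^3 + 27*22^2 = 70304 + 13068 = 83372
Delta = -16 * (83372) = -1333952
Delta mod 29 = 19

Delta = 19 (mod 29)


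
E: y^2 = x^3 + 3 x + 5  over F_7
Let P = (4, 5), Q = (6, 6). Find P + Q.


P != Q, so use the chord formula.
s = (y2 - y1) / (x2 - x1) = (1) / (2) mod 7 = 4
x3 = s^2 - x1 - x2 mod 7 = 4^2 - 4 - 6 = 6
y3 = s (x1 - x3) - y1 mod 7 = 4 * (4 - 6) - 5 = 1

P + Q = (6, 1)


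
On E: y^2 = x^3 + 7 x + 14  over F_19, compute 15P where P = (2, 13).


k = 15 = 1111_2 (binary, LSB first: 1111)
Double-and-add from P = (2, 13):
  bit 0 = 1: acc = O + (2, 13) = (2, 13)
  bit 1 = 1: acc = (2, 13) + (15, 6) = (6, 14)
  bit 2 = 1: acc = (6, 14) + (17, 7) = (3, 10)
  bit 3 = 1: acc = (3, 10) + (4, 12) = (16, 2)

15P = (16, 2)


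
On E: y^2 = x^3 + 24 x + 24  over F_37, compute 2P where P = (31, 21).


Doubling: s = (3 x1^2 + a) / (2 y1)
s = (3*31^2 + 24) / (2*21) mod 37 = 19
x3 = s^2 - 2 x1 mod 37 = 19^2 - 2*31 = 3
y3 = s (x1 - x3) - y1 mod 37 = 19 * (31 - 3) - 21 = 30

2P = (3, 30)


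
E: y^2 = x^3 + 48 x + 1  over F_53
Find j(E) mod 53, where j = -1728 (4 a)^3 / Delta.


Delta = -16(4 a^3 + 27 b^2) mod 53 = 42
-1728 * (4 a)^3 = -1728 * (4*48)^3 mod 53 = 10
j = 10 * 42^(-1) mod 53 = 28

j = 28 (mod 53)


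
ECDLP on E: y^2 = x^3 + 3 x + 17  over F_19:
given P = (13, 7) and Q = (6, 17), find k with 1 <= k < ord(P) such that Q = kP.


Enumerate multiples of P until we hit Q = (6, 17):
  1P = (13, 7)
  2P = (4, 6)
  3P = (6, 17)
Match found at i = 3.

k = 3


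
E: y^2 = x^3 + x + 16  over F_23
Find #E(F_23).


For each x in F_23, count y with y^2 = x^3 + 1 x + 16 mod 23:
  x = 0: RHS = 16, y in [4, 19]  -> 2 point(s)
  x = 1: RHS = 18, y in [8, 15]  -> 2 point(s)
  x = 2: RHS = 3, y in [7, 16]  -> 2 point(s)
  x = 3: RHS = 0, y in [0]  -> 1 point(s)
  x = 5: RHS = 8, y in [10, 13]  -> 2 point(s)
  x = 6: RHS = 8, y in [10, 13]  -> 2 point(s)
  x = 9: RHS = 18, y in [8, 15]  -> 2 point(s)
  x = 11: RHS = 1, y in [1, 22]  -> 2 point(s)
  x = 12: RHS = 8, y in [10, 13]  -> 2 point(s)
  x = 13: RHS = 18, y in [8, 15]  -> 2 point(s)
  x = 15: RHS = 2, y in [5, 18]  -> 2 point(s)
  x = 17: RHS = 1, y in [1, 22]  -> 2 point(s)
  x = 18: RHS = 1, y in [1, 22]  -> 2 point(s)
  x = 20: RHS = 9, y in [3, 20]  -> 2 point(s)
  x = 21: RHS = 6, y in [11, 12]  -> 2 point(s)
Affine points: 29. Add the point at infinity: total = 30.

#E(F_23) = 30


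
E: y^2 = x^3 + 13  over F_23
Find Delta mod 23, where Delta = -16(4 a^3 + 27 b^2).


4 a^3 + 27 b^2 = 4*0^3 + 27*13^2 = 0 + 4563 = 4563
Delta = -16 * (4563) = -73008
Delta mod 23 = 17

Delta = 17 (mod 23)


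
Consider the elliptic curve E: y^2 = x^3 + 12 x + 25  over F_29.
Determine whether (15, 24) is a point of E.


Check whether y^2 = x^3 + 12 x + 25 (mod 29) for (x, y) = (15, 24).
LHS: y^2 = 24^2 mod 29 = 25
RHS: x^3 + 12 x + 25 = 15^3 + 12*15 + 25 mod 29 = 13
LHS != RHS

No, not on the curve


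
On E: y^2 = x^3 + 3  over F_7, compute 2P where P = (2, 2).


Doubling: s = (3 x1^2 + a) / (2 y1)
s = (3*2^2 + 0) / (2*2) mod 7 = 3
x3 = s^2 - 2 x1 mod 7 = 3^2 - 2*2 = 5
y3 = s (x1 - x3) - y1 mod 7 = 3 * (2 - 5) - 2 = 3

2P = (5, 3)


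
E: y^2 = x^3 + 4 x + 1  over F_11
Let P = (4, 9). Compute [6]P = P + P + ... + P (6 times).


k = 6 = 110_2 (binary, LSB first: 011)
Double-and-add from P = (4, 9):
  bit 0 = 0: acc unchanged = O
  bit 1 = 1: acc = O + (7, 8) = (7, 8)
  bit 2 = 1: acc = (7, 8) + (0, 1) = (5, 5)

6P = (5, 5)


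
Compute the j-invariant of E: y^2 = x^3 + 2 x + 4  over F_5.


Delta = -16(4 a^3 + 27 b^2) mod 5 = 1
-1728 * (4 a)^3 = -1728 * (4*2)^3 mod 5 = 4
j = 4 * 1^(-1) mod 5 = 4

j = 4 (mod 5)


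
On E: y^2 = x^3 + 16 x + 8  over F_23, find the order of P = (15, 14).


Compute successive multiples of P until we hit O:
  1P = (15, 14)
  2P = (5, 11)
  3P = (7, 16)
  4P = (14, 3)
  5P = (0, 13)
  6P = (17, 15)
  7P = (20, 18)
  8P = (19, 15)
  ... (continuing to 27P)
  27P = O

ord(P) = 27


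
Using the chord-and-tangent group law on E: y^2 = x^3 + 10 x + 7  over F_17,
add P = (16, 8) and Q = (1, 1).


P != Q, so use the chord formula.
s = (y2 - y1) / (x2 - x1) = (10) / (2) mod 17 = 5
x3 = s^2 - x1 - x2 mod 17 = 5^2 - 16 - 1 = 8
y3 = s (x1 - x3) - y1 mod 17 = 5 * (16 - 8) - 8 = 15

P + Q = (8, 15)


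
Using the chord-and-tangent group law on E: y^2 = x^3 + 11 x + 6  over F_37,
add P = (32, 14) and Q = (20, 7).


P != Q, so use the chord formula.
s = (y2 - y1) / (x2 - x1) = (30) / (25) mod 37 = 16
x3 = s^2 - x1 - x2 mod 37 = 16^2 - 32 - 20 = 19
y3 = s (x1 - x3) - y1 mod 37 = 16 * (32 - 19) - 14 = 9

P + Q = (19, 9)


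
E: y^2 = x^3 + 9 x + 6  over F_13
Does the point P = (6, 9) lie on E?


Check whether y^2 = x^3 + 9 x + 6 (mod 13) for (x, y) = (6, 9).
LHS: y^2 = 9^2 mod 13 = 3
RHS: x^3 + 9 x + 6 = 6^3 + 9*6 + 6 mod 13 = 3
LHS = RHS

Yes, on the curve


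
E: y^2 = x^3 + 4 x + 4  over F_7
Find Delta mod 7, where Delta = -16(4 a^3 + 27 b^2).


4 a^3 + 27 b^2 = 4*4^3 + 27*4^2 = 256 + 432 = 688
Delta = -16 * (688) = -11008
Delta mod 7 = 3

Delta = 3 (mod 7)


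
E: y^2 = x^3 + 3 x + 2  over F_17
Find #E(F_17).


For each x in F_17, count y with y^2 = x^3 + 3 x + 2 mod 17:
  x = 0: RHS = 2, y in [6, 11]  -> 2 point(s)
  x = 2: RHS = 16, y in [4, 13]  -> 2 point(s)
  x = 3: RHS = 4, y in [2, 15]  -> 2 point(s)
  x = 6: RHS = 15, y in [7, 10]  -> 2 point(s)
  x = 7: RHS = 9, y in [3, 14]  -> 2 point(s)
  x = 12: RHS = 15, y in [7, 10]  -> 2 point(s)
  x = 14: RHS = 0, y in [0]  -> 1 point(s)
  x = 16: RHS = 15, y in [7, 10]  -> 2 point(s)
Affine points: 15. Add the point at infinity: total = 16.

#E(F_17) = 16


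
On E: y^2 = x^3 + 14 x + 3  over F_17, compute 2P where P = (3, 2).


Doubling: s = (3 x1^2 + a) / (2 y1)
s = (3*3^2 + 14) / (2*2) mod 17 = 6
x3 = s^2 - 2 x1 mod 17 = 6^2 - 2*3 = 13
y3 = s (x1 - x3) - y1 mod 17 = 6 * (3 - 13) - 2 = 6

2P = (13, 6)


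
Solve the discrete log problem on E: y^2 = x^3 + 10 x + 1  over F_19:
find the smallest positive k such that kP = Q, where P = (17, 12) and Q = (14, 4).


Enumerate multiples of P until we hit Q = (14, 4):
  1P = (17, 12)
  2P = (15, 12)
  3P = (6, 7)
  4P = (5, 9)
  5P = (3, 1)
  6P = (16, 1)
  7P = (12, 5)
  8P = (14, 15)
  9P = (8, 17)
  10P = (18, 16)
  11P = (0, 18)
  12P = (11, 6)
  13P = (11, 13)
  14P = (0, 1)
  15P = (18, 3)
  16P = (8, 2)
  17P = (14, 4)
Match found at i = 17.

k = 17


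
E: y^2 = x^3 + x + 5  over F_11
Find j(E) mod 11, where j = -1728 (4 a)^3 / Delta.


Delta = -16(4 a^3 + 27 b^2) mod 11 = 4
-1728 * (4 a)^3 = -1728 * (4*1)^3 mod 11 = 2
j = 2 * 4^(-1) mod 11 = 6

j = 6 (mod 11)


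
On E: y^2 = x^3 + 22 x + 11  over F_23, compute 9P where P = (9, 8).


k = 9 = 1001_2 (binary, LSB first: 1001)
Double-and-add from P = (9, 8):
  bit 0 = 1: acc = O + (9, 8) = (9, 8)
  bit 1 = 0: acc unchanged = (9, 8)
  bit 2 = 0: acc unchanged = (9, 8)
  bit 3 = 1: acc = (9, 8) + (14, 21) = (4, 5)

9P = (4, 5)


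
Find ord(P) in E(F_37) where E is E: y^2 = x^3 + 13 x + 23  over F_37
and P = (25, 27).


Compute successive multiples of P until we hit O:
  1P = (25, 27)
  2P = (8, 11)
  3P = (15, 2)
  4P = (31, 32)
  5P = (30, 12)
  6P = (28, 19)
  7P = (24, 32)
  8P = (13, 24)
  ... (continuing to 40P)
  40P = O

ord(P) = 40


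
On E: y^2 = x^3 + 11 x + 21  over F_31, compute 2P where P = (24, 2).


Doubling: s = (3 x1^2 + a) / (2 y1)
s = (3*24^2 + 11) / (2*2) mod 31 = 24
x3 = s^2 - 2 x1 mod 31 = 24^2 - 2*24 = 1
y3 = s (x1 - x3) - y1 mod 31 = 24 * (24 - 1) - 2 = 23

2P = (1, 23)


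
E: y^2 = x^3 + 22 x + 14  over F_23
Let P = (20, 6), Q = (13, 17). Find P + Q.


P != Q, so use the chord formula.
s = (y2 - y1) / (x2 - x1) = (11) / (16) mod 23 = 5
x3 = s^2 - x1 - x2 mod 23 = 5^2 - 20 - 13 = 15
y3 = s (x1 - x3) - y1 mod 23 = 5 * (20 - 15) - 6 = 19

P + Q = (15, 19)


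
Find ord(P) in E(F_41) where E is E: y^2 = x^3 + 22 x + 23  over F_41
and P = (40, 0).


Compute successive multiples of P until we hit O:
  1P = (40, 0)
  2P = O

ord(P) = 2


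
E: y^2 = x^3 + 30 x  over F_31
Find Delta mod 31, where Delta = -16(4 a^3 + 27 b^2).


4 a^3 + 27 b^2 = 4*30^3 + 27*0^2 = 108000 + 0 = 108000
Delta = -16 * (108000) = -1728000
Delta mod 31 = 2

Delta = 2 (mod 31)


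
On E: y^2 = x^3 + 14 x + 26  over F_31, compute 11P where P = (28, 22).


k = 11 = 1011_2 (binary, LSB first: 1101)
Double-and-add from P = (28, 22):
  bit 0 = 1: acc = O + (28, 22) = (28, 22)
  bit 1 = 1: acc = (28, 22) + (22, 16) = (13, 24)
  bit 2 = 0: acc unchanged = (13, 24)
  bit 3 = 1: acc = (13, 24) + (21, 23) = (13, 7)

11P = (13, 7)


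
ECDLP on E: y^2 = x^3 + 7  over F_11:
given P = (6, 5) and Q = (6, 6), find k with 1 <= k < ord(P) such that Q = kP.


Enumerate multiples of P until we hit Q = (6, 6):
  1P = (6, 5)
  2P = (3, 1)
  3P = (5, 0)
  4P = (3, 10)
  5P = (6, 6)
Match found at i = 5.

k = 5


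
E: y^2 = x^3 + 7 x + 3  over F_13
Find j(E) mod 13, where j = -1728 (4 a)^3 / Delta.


Delta = -16(4 a^3 + 27 b^2) mod 13 = 4
-1728 * (4 a)^3 = -1728 * (4*7)^3 mod 13 = 8
j = 8 * 4^(-1) mod 13 = 2

j = 2 (mod 13)


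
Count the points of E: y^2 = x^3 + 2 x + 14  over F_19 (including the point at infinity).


For each x in F_19, count y with y^2 = x^3 + 2 x + 14 mod 19:
  x = 1: RHS = 17, y in [6, 13]  -> 2 point(s)
  x = 2: RHS = 7, y in [8, 11]  -> 2 point(s)
  x = 3: RHS = 9, y in [3, 16]  -> 2 point(s)
  x = 5: RHS = 16, y in [4, 15]  -> 2 point(s)
  x = 9: RHS = 1, y in [1, 18]  -> 2 point(s)
  x = 16: RHS = 0, y in [0]  -> 1 point(s)
  x = 18: RHS = 11, y in [7, 12]  -> 2 point(s)
Affine points: 13. Add the point at infinity: total = 14.

#E(F_19) = 14


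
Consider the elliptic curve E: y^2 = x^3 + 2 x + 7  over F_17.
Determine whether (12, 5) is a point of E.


Check whether y^2 = x^3 + 2 x + 7 (mod 17) for (x, y) = (12, 5).
LHS: y^2 = 5^2 mod 17 = 8
RHS: x^3 + 2 x + 7 = 12^3 + 2*12 + 7 mod 17 = 8
LHS = RHS

Yes, on the curve


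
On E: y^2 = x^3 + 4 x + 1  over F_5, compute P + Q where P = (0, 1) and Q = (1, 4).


P != Q, so use the chord formula.
s = (y2 - y1) / (x2 - x1) = (3) / (1) mod 5 = 3
x3 = s^2 - x1 - x2 mod 5 = 3^2 - 0 - 1 = 3
y3 = s (x1 - x3) - y1 mod 5 = 3 * (0 - 3) - 1 = 0

P + Q = (3, 0)


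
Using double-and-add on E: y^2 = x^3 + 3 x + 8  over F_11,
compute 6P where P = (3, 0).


k = 6 = 110_2 (binary, LSB first: 011)
Double-and-add from P = (3, 0):
  bit 0 = 0: acc unchanged = O
  bit 1 = 1: acc = O + O = O
  bit 2 = 1: acc = O + O = O

6P = O


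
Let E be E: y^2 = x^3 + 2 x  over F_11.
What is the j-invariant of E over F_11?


Delta = -16(4 a^3 + 27 b^2) mod 11 = 5
-1728 * (4 a)^3 = -1728 * (4*2)^3 mod 11 = 5
j = 5 * 5^(-1) mod 11 = 1

j = 1 (mod 11)


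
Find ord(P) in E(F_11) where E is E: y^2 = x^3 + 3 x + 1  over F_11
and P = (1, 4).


Compute successive multiples of P until we hit O:
  1P = (1, 4)
  2P = (2, 9)
  3P = (0, 1)
  4P = (8, 8)
  5P = (3, 9)
  6P = (5, 8)
  7P = (6, 2)
  8P = (9, 8)
  ... (continuing to 18P)
  18P = O

ord(P) = 18


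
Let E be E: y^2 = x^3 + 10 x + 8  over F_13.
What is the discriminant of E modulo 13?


4 a^3 + 27 b^2 = 4*10^3 + 27*8^2 = 4000 + 1728 = 5728
Delta = -16 * (5728) = -91648
Delta mod 13 = 2

Delta = 2 (mod 13)


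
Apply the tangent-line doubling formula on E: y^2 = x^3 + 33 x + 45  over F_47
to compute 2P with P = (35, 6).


Doubling: s = (3 x1^2 + a) / (2 y1)
s = (3*35^2 + 33) / (2*6) mod 47 = 27
x3 = s^2 - 2 x1 mod 47 = 27^2 - 2*35 = 1
y3 = s (x1 - x3) - y1 mod 47 = 27 * (35 - 1) - 6 = 19

2P = (1, 19)


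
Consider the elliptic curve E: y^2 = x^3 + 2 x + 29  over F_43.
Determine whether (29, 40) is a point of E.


Check whether y^2 = x^3 + 2 x + 29 (mod 43) for (x, y) = (29, 40).
LHS: y^2 = 40^2 mod 43 = 9
RHS: x^3 + 2 x + 29 = 29^3 + 2*29 + 29 mod 43 = 9
LHS = RHS

Yes, on the curve


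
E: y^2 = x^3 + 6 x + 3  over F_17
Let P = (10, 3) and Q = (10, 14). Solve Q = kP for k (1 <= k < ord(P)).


Enumerate multiples of P until we hit Q = (10, 14):
  1P = (10, 3)
  2P = (14, 14)
  3P = (8, 11)
  4P = (15, 0)
  5P = (8, 6)
  6P = (14, 3)
  7P = (10, 14)
Match found at i = 7.

k = 7


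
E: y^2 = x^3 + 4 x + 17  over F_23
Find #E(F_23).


For each x in F_23, count y with y^2 = x^3 + 4 x + 17 mod 23:
  x = 5: RHS = 1, y in [1, 22]  -> 2 point(s)
  x = 6: RHS = 4, y in [2, 21]  -> 2 point(s)
  x = 8: RHS = 9, y in [3, 20]  -> 2 point(s)
  x = 9: RHS = 0, y in [0]  -> 1 point(s)
  x = 11: RHS = 12, y in [9, 14]  -> 2 point(s)
  x = 13: RHS = 12, y in [9, 14]  -> 2 point(s)
  x = 15: RHS = 2, y in [5, 18]  -> 2 point(s)
  x = 19: RHS = 6, y in [11, 12]  -> 2 point(s)
  x = 20: RHS = 1, y in [1, 22]  -> 2 point(s)
  x = 21: RHS = 1, y in [1, 22]  -> 2 point(s)
  x = 22: RHS = 12, y in [9, 14]  -> 2 point(s)
Affine points: 21. Add the point at infinity: total = 22.

#E(F_23) = 22


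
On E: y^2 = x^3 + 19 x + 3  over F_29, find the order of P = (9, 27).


Compute successive multiples of P until we hit O:
  1P = (9, 27)
  2P = (2, 22)
  3P = (12, 4)
  4P = (12, 25)
  5P = (2, 7)
  6P = (9, 2)
  7P = O

ord(P) = 7


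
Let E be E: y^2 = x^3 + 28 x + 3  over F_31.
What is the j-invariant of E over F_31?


Delta = -16(4 a^3 + 27 b^2) mod 31 = 10
-1728 * (4 a)^3 = -1728 * (4*28)^3 mod 31 = 2
j = 2 * 10^(-1) mod 31 = 25

j = 25 (mod 31)


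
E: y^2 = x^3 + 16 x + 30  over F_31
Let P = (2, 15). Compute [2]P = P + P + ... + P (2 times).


k = 2 = 10_2 (binary, LSB first: 01)
Double-and-add from P = (2, 15):
  bit 0 = 0: acc unchanged = O
  bit 1 = 1: acc = O + (5, 7) = (5, 7)

2P = (5, 7)


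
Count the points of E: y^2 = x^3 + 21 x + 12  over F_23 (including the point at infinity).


For each x in F_23, count y with y^2 = x^3 + 21 x + 12 mod 23:
  x = 0: RHS = 12, y in [9, 14]  -> 2 point(s)
  x = 2: RHS = 16, y in [4, 19]  -> 2 point(s)
  x = 5: RHS = 12, y in [9, 14]  -> 2 point(s)
  x = 6: RHS = 9, y in [3, 20]  -> 2 point(s)
  x = 8: RHS = 2, y in [5, 18]  -> 2 point(s)
  x = 10: RHS = 3, y in [7, 16]  -> 2 point(s)
  x = 18: RHS = 12, y in [9, 14]  -> 2 point(s)
  x = 19: RHS = 2, y in [5, 18]  -> 2 point(s)
  x = 21: RHS = 8, y in [10, 13]  -> 2 point(s)
  x = 22: RHS = 13, y in [6, 17]  -> 2 point(s)
Affine points: 20. Add the point at infinity: total = 21.

#E(F_23) = 21


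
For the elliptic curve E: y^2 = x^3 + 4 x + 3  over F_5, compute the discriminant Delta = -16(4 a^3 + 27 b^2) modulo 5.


4 a^3 + 27 b^2 = 4*4^3 + 27*3^2 = 256 + 243 = 499
Delta = -16 * (499) = -7984
Delta mod 5 = 1

Delta = 1 (mod 5)


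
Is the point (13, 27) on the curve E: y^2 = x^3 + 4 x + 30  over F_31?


Check whether y^2 = x^3 + 4 x + 30 (mod 31) for (x, y) = (13, 27).
LHS: y^2 = 27^2 mod 31 = 16
RHS: x^3 + 4 x + 30 = 13^3 + 4*13 + 30 mod 31 = 16
LHS = RHS

Yes, on the curve


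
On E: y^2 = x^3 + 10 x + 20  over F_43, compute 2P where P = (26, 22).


Doubling: s = (3 x1^2 + a) / (2 y1)
s = (3*26^2 + 10) / (2*22) mod 43 = 17
x3 = s^2 - 2 x1 mod 43 = 17^2 - 2*26 = 22
y3 = s (x1 - x3) - y1 mod 43 = 17 * (26 - 22) - 22 = 3

2P = (22, 3)


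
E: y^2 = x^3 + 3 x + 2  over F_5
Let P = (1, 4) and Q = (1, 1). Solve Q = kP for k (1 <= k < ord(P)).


Enumerate multiples of P until we hit Q = (1, 1):
  1P = (1, 4)
  2P = (2, 4)
  3P = (2, 1)
  4P = (1, 1)
Match found at i = 4.

k = 4


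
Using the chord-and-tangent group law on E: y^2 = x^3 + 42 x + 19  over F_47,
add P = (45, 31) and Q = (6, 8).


P != Q, so use the chord formula.
s = (y2 - y1) / (x2 - x1) = (24) / (8) mod 47 = 3
x3 = s^2 - x1 - x2 mod 47 = 3^2 - 45 - 6 = 5
y3 = s (x1 - x3) - y1 mod 47 = 3 * (45 - 5) - 31 = 42

P + Q = (5, 42)


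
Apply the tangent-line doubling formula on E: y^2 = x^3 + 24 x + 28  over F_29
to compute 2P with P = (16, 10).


Doubling: s = (3 x1^2 + a) / (2 y1)
s = (3*16^2 + 24) / (2*10) mod 29 = 28
x3 = s^2 - 2 x1 mod 29 = 28^2 - 2*16 = 27
y3 = s (x1 - x3) - y1 mod 29 = 28 * (16 - 27) - 10 = 1

2P = (27, 1)


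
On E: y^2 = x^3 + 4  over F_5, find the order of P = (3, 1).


Compute successive multiples of P until we hit O:
  1P = (3, 1)
  2P = (0, 2)
  3P = (1, 0)
  4P = (0, 3)
  5P = (3, 4)
  6P = O

ord(P) = 6


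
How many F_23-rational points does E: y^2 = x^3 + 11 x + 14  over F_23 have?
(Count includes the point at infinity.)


For each x in F_23, count y with y^2 = x^3 + 11 x + 14 mod 23:
  x = 1: RHS = 3, y in [7, 16]  -> 2 point(s)
  x = 8: RHS = 16, y in [4, 19]  -> 2 point(s)
  x = 13: RHS = 8, y in [10, 13]  -> 2 point(s)
  x = 15: RHS = 12, y in [9, 14]  -> 2 point(s)
  x = 16: RHS = 8, y in [10, 13]  -> 2 point(s)
  x = 17: RHS = 8, y in [10, 13]  -> 2 point(s)
  x = 18: RHS = 18, y in [8, 15]  -> 2 point(s)
  x = 20: RHS = 0, y in [0]  -> 1 point(s)
  x = 22: RHS = 2, y in [5, 18]  -> 2 point(s)
Affine points: 17. Add the point at infinity: total = 18.

#E(F_23) = 18


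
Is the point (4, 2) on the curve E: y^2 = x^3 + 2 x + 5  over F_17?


Check whether y^2 = x^3 + 2 x + 5 (mod 17) for (x, y) = (4, 2).
LHS: y^2 = 2^2 mod 17 = 4
RHS: x^3 + 2 x + 5 = 4^3 + 2*4 + 5 mod 17 = 9
LHS != RHS

No, not on the curve


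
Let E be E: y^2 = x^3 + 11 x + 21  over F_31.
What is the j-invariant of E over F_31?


Delta = -16(4 a^3 + 27 b^2) mod 31 = 18
-1728 * (4 a)^3 = -1728 * (4*11)^3 mod 31 = 30
j = 30 * 18^(-1) mod 31 = 12

j = 12 (mod 31)


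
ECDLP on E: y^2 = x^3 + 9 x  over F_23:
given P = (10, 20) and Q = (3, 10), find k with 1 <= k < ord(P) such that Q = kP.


Enumerate multiples of P until we hit Q = (3, 10):
  1P = (10, 20)
  2P = (16, 13)
  3P = (22, 17)
  4P = (4, 13)
  5P = (11, 21)
  6P = (3, 10)
Match found at i = 6.

k = 6


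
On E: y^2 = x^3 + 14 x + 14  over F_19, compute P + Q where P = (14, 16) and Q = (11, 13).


P != Q, so use the chord formula.
s = (y2 - y1) / (x2 - x1) = (16) / (16) mod 19 = 1
x3 = s^2 - x1 - x2 mod 19 = 1^2 - 14 - 11 = 14
y3 = s (x1 - x3) - y1 mod 19 = 1 * (14 - 14) - 16 = 3

P + Q = (14, 3)


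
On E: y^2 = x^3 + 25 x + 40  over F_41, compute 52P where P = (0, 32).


k = 52 = 110100_2 (binary, LSB first: 001011)
Double-and-add from P = (0, 32):
  bit 0 = 0: acc unchanged = O
  bit 1 = 0: acc unchanged = O
  bit 2 = 1: acc = O + (9, 25) = (9, 25)
  bit 3 = 0: acc unchanged = (9, 25)
  bit 4 = 1: acc = (9, 25) + (36, 35) = (35, 17)
  bit 5 = 1: acc = (35, 17) + (2, 37) = (0, 9)

52P = (0, 9)


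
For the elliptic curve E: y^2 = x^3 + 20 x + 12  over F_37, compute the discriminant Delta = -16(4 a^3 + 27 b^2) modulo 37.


4 a^3 + 27 b^2 = 4*20^3 + 27*12^2 = 32000 + 3888 = 35888
Delta = -16 * (35888) = -574208
Delta mod 37 = 32

Delta = 32 (mod 37)


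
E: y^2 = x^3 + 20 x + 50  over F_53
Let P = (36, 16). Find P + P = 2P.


Doubling: s = (3 x1^2 + a) / (2 y1)
s = (3*36^2 + 20) / (2*16) mod 53 = 36
x3 = s^2 - 2 x1 mod 53 = 36^2 - 2*36 = 5
y3 = s (x1 - x3) - y1 mod 53 = 36 * (36 - 5) - 16 = 40

2P = (5, 40)


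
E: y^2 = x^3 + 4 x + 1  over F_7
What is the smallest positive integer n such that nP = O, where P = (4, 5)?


Compute successive multiples of P until we hit O:
  1P = (4, 5)
  2P = (0, 6)
  3P = (0, 1)
  4P = (4, 2)
  5P = O

ord(P) = 5


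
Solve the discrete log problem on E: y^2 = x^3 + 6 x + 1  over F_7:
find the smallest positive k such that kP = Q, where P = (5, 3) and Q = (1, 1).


Enumerate multiples of P until we hit Q = (1, 1):
  1P = (5, 3)
  2P = (6, 1)
  3P = (0, 1)
  4P = (3, 2)
  5P = (1, 6)
  6P = (2, 0)
  7P = (1, 1)
Match found at i = 7.

k = 7


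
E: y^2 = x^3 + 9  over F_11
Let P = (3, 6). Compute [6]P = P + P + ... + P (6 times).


k = 6 = 110_2 (binary, LSB first: 011)
Double-and-add from P = (3, 6):
  bit 0 = 0: acc unchanged = O
  bit 1 = 1: acc = O + (8, 2) = (8, 2)
  bit 2 = 1: acc = (8, 2) + (0, 8) = (7, 0)

6P = (7, 0)


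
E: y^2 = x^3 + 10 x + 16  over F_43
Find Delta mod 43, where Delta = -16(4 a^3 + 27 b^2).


4 a^3 + 27 b^2 = 4*10^3 + 27*16^2 = 4000 + 6912 = 10912
Delta = -16 * (10912) = -174592
Delta mod 43 = 31

Delta = 31 (mod 43)


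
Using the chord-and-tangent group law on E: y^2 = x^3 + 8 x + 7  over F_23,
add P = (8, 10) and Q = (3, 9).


P != Q, so use the chord formula.
s = (y2 - y1) / (x2 - x1) = (22) / (18) mod 23 = 14
x3 = s^2 - x1 - x2 mod 23 = 14^2 - 8 - 3 = 1
y3 = s (x1 - x3) - y1 mod 23 = 14 * (8 - 1) - 10 = 19

P + Q = (1, 19)


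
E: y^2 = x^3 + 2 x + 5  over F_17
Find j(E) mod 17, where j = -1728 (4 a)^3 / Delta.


Delta = -16(4 a^3 + 27 b^2) mod 17 = 10
-1728 * (4 a)^3 = -1728 * (4*2)^3 mod 17 = 12
j = 12 * 10^(-1) mod 17 = 8

j = 8 (mod 17)


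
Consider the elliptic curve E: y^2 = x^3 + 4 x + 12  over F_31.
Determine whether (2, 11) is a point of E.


Check whether y^2 = x^3 + 4 x + 12 (mod 31) for (x, y) = (2, 11).
LHS: y^2 = 11^2 mod 31 = 28
RHS: x^3 + 4 x + 12 = 2^3 + 4*2 + 12 mod 31 = 28
LHS = RHS

Yes, on the curve


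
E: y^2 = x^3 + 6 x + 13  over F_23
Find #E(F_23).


For each x in F_23, count y with y^2 = x^3 + 6 x + 13 mod 23:
  x = 0: RHS = 13, y in [6, 17]  -> 2 point(s)
  x = 3: RHS = 12, y in [9, 14]  -> 2 point(s)
  x = 4: RHS = 9, y in [3, 20]  -> 2 point(s)
  x = 6: RHS = 12, y in [9, 14]  -> 2 point(s)
  x = 14: RHS = 12, y in [9, 14]  -> 2 point(s)
  x = 21: RHS = 16, y in [4, 19]  -> 2 point(s)
  x = 22: RHS = 6, y in [11, 12]  -> 2 point(s)
Affine points: 14. Add the point at infinity: total = 15.

#E(F_23) = 15


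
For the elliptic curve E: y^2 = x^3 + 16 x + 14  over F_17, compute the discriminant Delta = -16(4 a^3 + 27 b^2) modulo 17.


4 a^3 + 27 b^2 = 4*16^3 + 27*14^2 = 16384 + 5292 = 21676
Delta = -16 * (21676) = -346816
Delta mod 17 = 1

Delta = 1 (mod 17)


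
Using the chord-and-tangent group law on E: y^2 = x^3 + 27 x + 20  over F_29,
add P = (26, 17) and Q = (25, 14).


P != Q, so use the chord formula.
s = (y2 - y1) / (x2 - x1) = (26) / (28) mod 29 = 3
x3 = s^2 - x1 - x2 mod 29 = 3^2 - 26 - 25 = 16
y3 = s (x1 - x3) - y1 mod 29 = 3 * (26 - 16) - 17 = 13

P + Q = (16, 13)


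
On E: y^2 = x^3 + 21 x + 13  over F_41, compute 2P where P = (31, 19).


Doubling: s = (3 x1^2 + a) / (2 y1)
s = (3*31^2 + 21) / (2*19) mod 41 = 16
x3 = s^2 - 2 x1 mod 41 = 16^2 - 2*31 = 30
y3 = s (x1 - x3) - y1 mod 41 = 16 * (31 - 30) - 19 = 38

2P = (30, 38)


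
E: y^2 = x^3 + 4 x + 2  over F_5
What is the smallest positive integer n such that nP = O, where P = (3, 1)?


Compute successive multiples of P until we hit O:
  1P = (3, 1)
  2P = (3, 4)
  3P = O

ord(P) = 3


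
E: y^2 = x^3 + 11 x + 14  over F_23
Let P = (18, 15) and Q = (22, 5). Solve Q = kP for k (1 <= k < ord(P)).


Enumerate multiples of P until we hit Q = (22, 5):
  1P = (18, 15)
  2P = (22, 18)
  3P = (8, 4)
  4P = (15, 9)
  5P = (17, 10)
  6P = (13, 10)
  7P = (16, 10)
  8P = (1, 16)
  9P = (20, 0)
  10P = (1, 7)
  11P = (16, 13)
  12P = (13, 13)
  13P = (17, 13)
  14P = (15, 14)
  15P = (8, 19)
  16P = (22, 5)
Match found at i = 16.

k = 16


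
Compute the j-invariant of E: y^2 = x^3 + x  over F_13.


Delta = -16(4 a^3 + 27 b^2) mod 13 = 1
-1728 * (4 a)^3 = -1728 * (4*1)^3 mod 13 = 12
j = 12 * 1^(-1) mod 13 = 12

j = 12 (mod 13)


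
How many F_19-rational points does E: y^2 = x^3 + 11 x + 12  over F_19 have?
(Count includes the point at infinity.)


For each x in F_19, count y with y^2 = x^3 + 11 x + 12 mod 19:
  x = 1: RHS = 5, y in [9, 10]  -> 2 point(s)
  x = 2: RHS = 4, y in [2, 17]  -> 2 point(s)
  x = 4: RHS = 6, y in [5, 14]  -> 2 point(s)
  x = 6: RHS = 9, y in [3, 16]  -> 2 point(s)
  x = 8: RHS = 4, y in [2, 17]  -> 2 point(s)
  x = 9: RHS = 4, y in [2, 17]  -> 2 point(s)
  x = 10: RHS = 1, y in [1, 18]  -> 2 point(s)
  x = 11: RHS = 1, y in [1, 18]  -> 2 point(s)
  x = 16: RHS = 9, y in [3, 16]  -> 2 point(s)
  x = 17: RHS = 1, y in [1, 18]  -> 2 point(s)
  x = 18: RHS = 0, y in [0]  -> 1 point(s)
Affine points: 21. Add the point at infinity: total = 22.

#E(F_19) = 22


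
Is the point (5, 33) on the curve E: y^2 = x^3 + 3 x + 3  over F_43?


Check whether y^2 = x^3 + 3 x + 3 (mod 43) for (x, y) = (5, 33).
LHS: y^2 = 33^2 mod 43 = 14
RHS: x^3 + 3 x + 3 = 5^3 + 3*5 + 3 mod 43 = 14
LHS = RHS

Yes, on the curve


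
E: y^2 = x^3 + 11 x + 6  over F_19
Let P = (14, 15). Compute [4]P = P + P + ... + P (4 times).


k = 4 = 100_2 (binary, LSB first: 001)
Double-and-add from P = (14, 15):
  bit 0 = 0: acc unchanged = O
  bit 1 = 0: acc unchanged = O
  bit 2 = 1: acc = O + (8, 13) = (8, 13)

4P = (8, 13)


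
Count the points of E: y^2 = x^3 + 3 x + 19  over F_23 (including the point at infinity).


For each x in F_23, count y with y^2 = x^3 + 3 x + 19 mod 23:
  x = 1: RHS = 0, y in [0]  -> 1 point(s)
  x = 3: RHS = 9, y in [3, 20]  -> 2 point(s)
  x = 4: RHS = 3, y in [7, 16]  -> 2 point(s)
  x = 6: RHS = 0, y in [0]  -> 1 point(s)
  x = 8: RHS = 3, y in [7, 16]  -> 2 point(s)
  x = 9: RHS = 16, y in [4, 19]  -> 2 point(s)
  x = 11: RHS = 3, y in [7, 16]  -> 2 point(s)
  x = 12: RHS = 12, y in [9, 14]  -> 2 point(s)
  x = 13: RHS = 1, y in [1, 22]  -> 2 point(s)
  x = 15: RHS = 12, y in [9, 14]  -> 2 point(s)
  x = 16: RHS = 0, y in [0]  -> 1 point(s)
  x = 19: RHS = 12, y in [9, 14]  -> 2 point(s)
  x = 20: RHS = 6, y in [11, 12]  -> 2 point(s)
Affine points: 23. Add the point at infinity: total = 24.

#E(F_23) = 24


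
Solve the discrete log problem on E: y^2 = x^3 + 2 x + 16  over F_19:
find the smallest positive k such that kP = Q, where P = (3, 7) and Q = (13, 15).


Enumerate multiples of P until we hit Q = (13, 15):
  1P = (3, 7)
  2P = (17, 2)
  3P = (0, 15)
  4P = (2, 3)
  5P = (11, 18)
  6P = (6, 15)
  7P = (15, 18)
  8P = (12, 18)
  9P = (13, 4)
  10P = (1, 0)
  11P = (13, 15)
Match found at i = 11.

k = 11


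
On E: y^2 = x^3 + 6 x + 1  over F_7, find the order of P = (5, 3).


Compute successive multiples of P until we hit O:
  1P = (5, 3)
  2P = (6, 1)
  3P = (0, 1)
  4P = (3, 2)
  5P = (1, 6)
  6P = (2, 0)
  7P = (1, 1)
  8P = (3, 5)
  ... (continuing to 12P)
  12P = O

ord(P) = 12


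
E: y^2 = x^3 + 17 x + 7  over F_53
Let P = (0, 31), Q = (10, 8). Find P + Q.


P != Q, so use the chord formula.
s = (y2 - y1) / (x2 - x1) = (30) / (10) mod 53 = 3
x3 = s^2 - x1 - x2 mod 53 = 3^2 - 0 - 10 = 52
y3 = s (x1 - x3) - y1 mod 53 = 3 * (0 - 52) - 31 = 25

P + Q = (52, 25)


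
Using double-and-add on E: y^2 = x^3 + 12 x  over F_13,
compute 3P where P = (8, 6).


k = 3 = 11_2 (binary, LSB first: 11)
Double-and-add from P = (8, 6):
  bit 0 = 1: acc = O + (8, 6) = (8, 6)
  bit 1 = 1: acc = (8, 6) + (0, 0) = (8, 7)

3P = (8, 7)


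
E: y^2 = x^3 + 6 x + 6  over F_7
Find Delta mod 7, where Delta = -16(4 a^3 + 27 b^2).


4 a^3 + 27 b^2 = 4*6^3 + 27*6^2 = 864 + 972 = 1836
Delta = -16 * (1836) = -29376
Delta mod 7 = 3

Delta = 3 (mod 7)


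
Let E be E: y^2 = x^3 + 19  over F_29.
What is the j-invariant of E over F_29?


Delta = -16(4 a^3 + 27 b^2) mod 29 = 10
-1728 * (4 a)^3 = -1728 * (4*0)^3 mod 29 = 0
j = 0 * 10^(-1) mod 29 = 0

j = 0 (mod 29)


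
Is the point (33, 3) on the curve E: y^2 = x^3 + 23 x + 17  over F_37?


Check whether y^2 = x^3 + 23 x + 17 (mod 37) for (x, y) = (33, 3).
LHS: y^2 = 3^2 mod 37 = 9
RHS: x^3 + 23 x + 17 = 33^3 + 23*33 + 17 mod 37 = 9
LHS = RHS

Yes, on the curve


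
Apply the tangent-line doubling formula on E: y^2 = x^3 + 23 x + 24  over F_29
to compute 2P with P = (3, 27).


Doubling: s = (3 x1^2 + a) / (2 y1)
s = (3*3^2 + 23) / (2*27) mod 29 = 2
x3 = s^2 - 2 x1 mod 29 = 2^2 - 2*3 = 27
y3 = s (x1 - x3) - y1 mod 29 = 2 * (3 - 27) - 27 = 12

2P = (27, 12)


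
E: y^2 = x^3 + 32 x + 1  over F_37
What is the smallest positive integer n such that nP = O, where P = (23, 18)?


Compute successive multiples of P until we hit O:
  1P = (23, 18)
  2P = (35, 22)
  3P = (12, 35)
  4P = (5, 8)
  5P = (2, 6)
  6P = (1, 21)
  7P = (16, 13)
  8P = (34, 27)
  ... (continuing to 30P)
  30P = O

ord(P) = 30


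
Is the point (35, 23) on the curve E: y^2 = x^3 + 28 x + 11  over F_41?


Check whether y^2 = x^3 + 28 x + 11 (mod 41) for (x, y) = (35, 23).
LHS: y^2 = 23^2 mod 41 = 37
RHS: x^3 + 28 x + 11 = 35^3 + 28*35 + 11 mod 41 = 37
LHS = RHS

Yes, on the curve


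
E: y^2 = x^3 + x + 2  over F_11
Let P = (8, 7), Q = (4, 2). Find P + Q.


P != Q, so use the chord formula.
s = (y2 - y1) / (x2 - x1) = (6) / (7) mod 11 = 4
x3 = s^2 - x1 - x2 mod 11 = 4^2 - 8 - 4 = 4
y3 = s (x1 - x3) - y1 mod 11 = 4 * (8 - 4) - 7 = 9

P + Q = (4, 9)


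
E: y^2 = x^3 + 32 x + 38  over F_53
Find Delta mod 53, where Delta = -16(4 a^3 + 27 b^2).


4 a^3 + 27 b^2 = 4*32^3 + 27*38^2 = 131072 + 38988 = 170060
Delta = -16 * (170060) = -2720960
Delta mod 53 = 7

Delta = 7 (mod 53)


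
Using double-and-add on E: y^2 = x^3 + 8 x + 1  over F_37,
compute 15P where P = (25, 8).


k = 15 = 1111_2 (binary, LSB first: 1111)
Double-and-add from P = (25, 8):
  bit 0 = 1: acc = O + (25, 8) = (25, 8)
  bit 1 = 1: acc = (25, 8) + (31, 12) = (2, 32)
  bit 2 = 1: acc = (2, 32) + (22, 13) = (9, 32)
  bit 3 = 1: acc = (9, 32) + (33, 4) = (20, 24)

15P = (20, 24)


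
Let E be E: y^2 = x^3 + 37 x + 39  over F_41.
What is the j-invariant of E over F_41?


Delta = -16(4 a^3 + 27 b^2) mod 41 = 31
-1728 * (4 a)^3 = -1728 * (4*37)^3 mod 41 = 17
j = 17 * 31^(-1) mod 41 = 27

j = 27 (mod 41)


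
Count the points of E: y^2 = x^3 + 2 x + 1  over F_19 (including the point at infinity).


For each x in F_19, count y with y^2 = x^3 + 2 x + 1 mod 19:
  x = 0: RHS = 1, y in [1, 18]  -> 2 point(s)
  x = 1: RHS = 4, y in [2, 17]  -> 2 point(s)
  x = 4: RHS = 16, y in [4, 15]  -> 2 point(s)
  x = 6: RHS = 1, y in [1, 18]  -> 2 point(s)
  x = 7: RHS = 16, y in [4, 15]  -> 2 point(s)
  x = 8: RHS = 16, y in [4, 15]  -> 2 point(s)
  x = 9: RHS = 7, y in [8, 11]  -> 2 point(s)
  x = 11: RHS = 5, y in [9, 10]  -> 2 point(s)
  x = 12: RHS = 5, y in [9, 10]  -> 2 point(s)
  x = 13: RHS = 1, y in [1, 18]  -> 2 point(s)
  x = 15: RHS = 5, y in [9, 10]  -> 2 point(s)
  x = 16: RHS = 6, y in [5, 14]  -> 2 point(s)
  x = 18: RHS = 17, y in [6, 13]  -> 2 point(s)
Affine points: 26. Add the point at infinity: total = 27.

#E(F_19) = 27


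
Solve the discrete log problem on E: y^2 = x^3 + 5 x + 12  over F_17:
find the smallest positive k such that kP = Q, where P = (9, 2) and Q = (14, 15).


Enumerate multiples of P until we hit Q = (14, 15):
  1P = (9, 2)
  2P = (1, 1)
  3P = (11, 2)
  4P = (14, 15)
Match found at i = 4.

k = 4


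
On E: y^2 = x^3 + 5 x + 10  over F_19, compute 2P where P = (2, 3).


Doubling: s = (3 x1^2 + a) / (2 y1)
s = (3*2^2 + 5) / (2*3) mod 19 = 6
x3 = s^2 - 2 x1 mod 19 = 6^2 - 2*2 = 13
y3 = s (x1 - x3) - y1 mod 19 = 6 * (2 - 13) - 3 = 7

2P = (13, 7)


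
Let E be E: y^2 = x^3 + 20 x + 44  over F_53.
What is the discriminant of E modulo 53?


4 a^3 + 27 b^2 = 4*20^3 + 27*44^2 = 32000 + 52272 = 84272
Delta = -16 * (84272) = -1348352
Delta mod 53 = 21

Delta = 21 (mod 53)


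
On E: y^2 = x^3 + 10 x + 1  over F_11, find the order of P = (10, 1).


Compute successive multiples of P until we hit O:
  1P = (10, 1)
  2P = (3, 6)
  3P = (3, 5)
  4P = (10, 10)
  5P = O

ord(P) = 5


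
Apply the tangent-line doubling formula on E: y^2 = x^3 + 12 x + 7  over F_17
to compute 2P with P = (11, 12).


Doubling: s = (3 x1^2 + a) / (2 y1)
s = (3*11^2 + 12) / (2*12) mod 17 = 5
x3 = s^2 - 2 x1 mod 17 = 5^2 - 2*11 = 3
y3 = s (x1 - x3) - y1 mod 17 = 5 * (11 - 3) - 12 = 11

2P = (3, 11)
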